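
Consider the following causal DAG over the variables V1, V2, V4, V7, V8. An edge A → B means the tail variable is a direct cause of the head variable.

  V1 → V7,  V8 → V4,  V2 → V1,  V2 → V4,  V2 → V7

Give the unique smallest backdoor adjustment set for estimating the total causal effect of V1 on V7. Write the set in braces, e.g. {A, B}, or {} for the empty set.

Variables eligible for adjustment (non-descendants of V1, excluding V1 and V7): {V2, V4, V8}.
Backdoor paths from V1 to V7:
  P1: V1 <- V2 -> V7
The empty set is not sufficient: P1 (V1 <- V2 -> V7) has no collider blocking it and no conditioned non-collider, so it is open.
Try {V2}:
  P1: blocked at fork node V2 ∈ conditioning set.
{V2} contains no descendant of V1 and blocks every backdoor path.
No other singleton works — e.g. {V8} leaves P1 open — so {V2} is the unique smallest valid adjustment set.

{V2}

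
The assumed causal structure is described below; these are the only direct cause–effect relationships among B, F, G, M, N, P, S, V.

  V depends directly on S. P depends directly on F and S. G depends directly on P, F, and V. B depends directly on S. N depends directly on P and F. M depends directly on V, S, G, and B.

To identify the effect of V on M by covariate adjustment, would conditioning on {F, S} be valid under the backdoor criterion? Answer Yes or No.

Backdoor paths from V to M (paths whose first edge points into V):
  P1: V <- S -> P <- F -> G -> M
  P2: V <- S -> P -> N <- F -> G -> M
  P3: V <- S -> P -> G -> M
  P4: V <- S -> B -> M
  P5: V <- S -> M
Condition 1 (no descendant of V in the set): holds — descendants of V are {G, M}; none are in {F, S}.
Condition 2 (every backdoor path blocked by {F, S}):
  P1: blocked at fork node S ∈ conditioning set.
  P2: blocked at fork node S ∈ conditioning set.
  P3: blocked at fork node S ∈ conditioning set.
  P4: blocked at fork node S ∈ conditioning set.
  P5: blocked at fork node S ∈ conditioning set.
{F, S} satisfies the backdoor criterion.

Yes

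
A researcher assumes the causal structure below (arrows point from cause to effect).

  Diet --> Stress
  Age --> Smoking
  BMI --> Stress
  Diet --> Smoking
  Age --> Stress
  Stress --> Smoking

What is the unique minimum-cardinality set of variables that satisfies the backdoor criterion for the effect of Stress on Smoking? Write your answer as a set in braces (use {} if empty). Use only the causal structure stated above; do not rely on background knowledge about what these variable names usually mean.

Variables eligible for adjustment (non-descendants of Stress, excluding Stress and Smoking): {Age, BMI, Diet}.
Backdoor paths from Stress to Smoking:
  P1: Stress <- Diet -> Smoking
  P2: Stress <- Age -> Smoking
The empty set is not sufficient: P1 (Stress <- Diet -> Smoking) has no collider blocking it and no conditioned non-collider, so it is open.
Try {Age, Diet}:
  P1: blocked at fork node Diet ∈ conditioning set.
  P2: blocked at fork node Age ∈ conditioning set.
{Age, Diet} contains no descendant of Stress and blocks every backdoor path.
Every element of {Age, Diet} is needed (dropping Age leaves P2 open; dropping Diet leaves P1 open), so no proper subset is valid.
Among all size-2 subsets of the eligible variables, only {Age, Diet} blocks every backdoor path, so it is the unique smallest valid adjustment set.

{Age, Diet}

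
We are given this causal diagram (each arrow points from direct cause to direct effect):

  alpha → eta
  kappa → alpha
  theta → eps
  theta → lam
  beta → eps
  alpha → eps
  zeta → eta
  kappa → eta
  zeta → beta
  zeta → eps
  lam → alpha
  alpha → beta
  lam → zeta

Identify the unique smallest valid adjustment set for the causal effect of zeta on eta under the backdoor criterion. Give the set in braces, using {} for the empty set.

{lam}

Variables eligible for adjustment (non-descendants of zeta, excluding zeta and eta): {alpha, kappa, lam, theta}.
Backdoor paths from zeta to eta:
  P1: zeta <- lam <- theta -> eps <- alpha <- kappa -> eta
  P2: zeta <- lam <- theta -> eps <- alpha -> eta
  P3: zeta <- lam <- theta -> eps <- beta <- alpha <- kappa -> eta
  P4: zeta <- lam <- theta -> eps <- beta <- alpha -> eta
  P5: zeta <- lam -> alpha <- kappa -> eta
  P6: zeta <- lam -> alpha -> eta
The empty set is not sufficient: P6 (zeta <- lam -> alpha -> eta) has no collider blocking it and no conditioned non-collider, so it is open.
Try {lam}:
  P1: blocked at chain node lam ∈ conditioning set.
  P2: blocked at chain node lam ∈ conditioning set.
  P3: blocked at chain node lam ∈ conditioning set.
  P4: blocked at chain node lam ∈ conditioning set.
  P5: blocked at fork node lam ∈ conditioning set.
  P6: blocked at fork node lam ∈ conditioning set.
{lam} contains no descendant of zeta and blocks every backdoor path.
No other singleton works — e.g. {theta} leaves P6 open — so {lam} is the unique smallest valid adjustment set.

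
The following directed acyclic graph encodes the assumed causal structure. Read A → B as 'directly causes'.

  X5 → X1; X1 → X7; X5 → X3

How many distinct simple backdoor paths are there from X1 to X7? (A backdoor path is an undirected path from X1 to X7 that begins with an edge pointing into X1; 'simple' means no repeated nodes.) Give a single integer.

A backdoor path from X1 to X7 is any simple undirected path whose first edge points into X1 (i.e. leaves X1 via a parent).
Parents of X1: {X5}.
No simple path from any parent of X1 reaches X7 without revisiting X1, so there are no backdoor paths.

0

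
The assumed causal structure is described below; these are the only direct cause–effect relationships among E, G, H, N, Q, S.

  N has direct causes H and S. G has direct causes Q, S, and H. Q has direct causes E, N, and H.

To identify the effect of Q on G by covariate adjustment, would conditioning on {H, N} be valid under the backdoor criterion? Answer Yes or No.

Backdoor paths from Q to G (paths whose first edge points into Q):
  P1: Q <- H -> N <- S -> G
  P2: Q <- H -> G
  P3: Q <- N <- S -> G
  P4: Q <- N <- H -> G
Condition 1 (no descendant of Q in the set): holds — descendants of Q are {G}; none are in {H, N}.
Condition 2 (every backdoor path blocked by {H, N}):
  P1: blocked at fork node H ∈ conditioning set.
  P2: blocked at fork node H ∈ conditioning set.
  P3: blocked at chain node N ∈ conditioning set.
  P4: blocked at chain node N ∈ conditioning set.
{H, N} satisfies the backdoor criterion.

Yes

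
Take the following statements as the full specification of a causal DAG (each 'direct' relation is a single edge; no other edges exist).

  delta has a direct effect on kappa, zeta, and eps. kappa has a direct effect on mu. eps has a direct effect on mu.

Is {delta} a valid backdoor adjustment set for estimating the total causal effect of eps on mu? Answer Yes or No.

Yes

Backdoor paths from eps to mu (paths whose first edge points into eps):
  P1: eps <- delta -> kappa -> mu
Condition 1 (no descendant of eps in the set): holds — descendants of eps are {mu}; none are in {delta}.
Condition 2 (every backdoor path blocked by {delta}):
  P1: blocked at fork node delta ∈ conditioning set.
{delta} satisfies the backdoor criterion.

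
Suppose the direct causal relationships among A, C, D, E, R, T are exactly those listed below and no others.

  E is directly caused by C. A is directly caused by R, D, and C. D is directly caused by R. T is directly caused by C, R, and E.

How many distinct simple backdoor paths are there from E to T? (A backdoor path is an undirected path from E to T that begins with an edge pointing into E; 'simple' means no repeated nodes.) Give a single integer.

3

A backdoor path from E to T is any simple undirected path whose first edge points into E (i.e. leaves E via a parent).
Parents of E: {C}.
Enumerating:
  P1: E <- C -> A <- R -> T
  P2: E <- C -> A <- D <- R -> T
  P3: E <- C -> T
That exhausts the simple backdoor paths. Count: 3.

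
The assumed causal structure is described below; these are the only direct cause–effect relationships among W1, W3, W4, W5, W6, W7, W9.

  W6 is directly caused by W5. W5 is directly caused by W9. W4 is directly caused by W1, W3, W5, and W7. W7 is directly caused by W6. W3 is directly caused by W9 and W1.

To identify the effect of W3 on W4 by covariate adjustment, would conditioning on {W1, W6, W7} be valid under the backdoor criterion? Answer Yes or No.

Backdoor paths from W3 to W4 (paths whose first edge points into W3):
  P1: W3 <- W1 -> W4
  P2: W3 <- W9 -> W5 -> W6 -> W7 -> W4
  P3: W3 <- W9 -> W5 -> W4
Condition 1 (no descendant of W3 in the set): holds — descendants of W3 are {W4}; none are in {W1, W6, W7}.
Condition 2 (every backdoor path blocked by {W1, W6, W7}):
  P1: blocked at fork node W1 ∈ conditioning set.
  P2: blocked at chain node W6 ∈ conditioning set.
  P3: open — no interior node is in the conditioning set.
{W1, W6, W7} does not satisfy the backdoor criterion.

No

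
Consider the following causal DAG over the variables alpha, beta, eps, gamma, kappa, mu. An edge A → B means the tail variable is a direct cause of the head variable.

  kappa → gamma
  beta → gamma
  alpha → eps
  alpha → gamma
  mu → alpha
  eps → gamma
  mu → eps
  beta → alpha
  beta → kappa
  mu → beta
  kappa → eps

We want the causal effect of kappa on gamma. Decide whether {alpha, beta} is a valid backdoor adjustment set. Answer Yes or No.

Backdoor paths from kappa to gamma (paths whose first edge points into kappa):
  P1: kappa <- beta <- mu -> alpha -> eps -> gamma
  P2: kappa <- beta <- mu -> alpha -> gamma
  P3: kappa <- beta <- mu -> eps <- alpha -> gamma
  P4: kappa <- beta <- mu -> eps -> gamma
  P5: kappa <- beta -> alpha <- mu -> eps -> gamma
  P6: kappa <- beta -> alpha -> eps -> gamma
  P7: kappa <- beta -> alpha -> gamma
  P8: kappa <- beta -> gamma
Condition 1 (no descendant of kappa in the set): holds — descendants of kappa are {eps, gamma}; none are in {alpha, beta}.
Condition 2 (every backdoor path blocked by {alpha, beta}):
  P1: blocked at chain node beta ∈ conditioning set.
  P2: blocked at chain node beta ∈ conditioning set.
  P3: blocked at chain node beta ∈ conditioning set.
  P4: blocked at chain node beta ∈ conditioning set.
  P5: blocked at fork node beta ∈ conditioning set.
  P6: blocked at fork node beta ∈ conditioning set.
  P7: blocked at fork node beta ∈ conditioning set.
  P8: blocked at fork node beta ∈ conditioning set.
{alpha, beta} satisfies the backdoor criterion.

Yes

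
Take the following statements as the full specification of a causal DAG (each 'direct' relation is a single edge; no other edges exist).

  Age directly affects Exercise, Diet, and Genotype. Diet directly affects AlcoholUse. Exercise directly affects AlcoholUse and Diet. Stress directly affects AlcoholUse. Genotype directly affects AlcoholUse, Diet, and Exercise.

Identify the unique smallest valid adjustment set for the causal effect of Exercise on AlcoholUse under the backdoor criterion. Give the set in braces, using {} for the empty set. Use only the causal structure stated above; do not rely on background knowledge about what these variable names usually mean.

{Age, Genotype}

Variables eligible for adjustment (non-descendants of Exercise, excluding Exercise and AlcoholUse): {Age, Genotype, Stress}.
Backdoor paths from Exercise to AlcoholUse:
  P1: Exercise <- Age -> Genotype -> Diet -> AlcoholUse
  P2: Exercise <- Age -> Genotype -> AlcoholUse
  P3: Exercise <- Age -> Diet <- Genotype -> AlcoholUse
  P4: Exercise <- Age -> Diet -> AlcoholUse
  P5: Exercise <- Genotype <- Age -> Diet -> AlcoholUse
  P6: Exercise <- Genotype -> Diet -> AlcoholUse
  P7: Exercise <- Genotype -> AlcoholUse
The empty set is not sufficient: P1 (Exercise <- Age -> Genotype -> Diet -> AlcoholUse) has no collider blocking it and no conditioned non-collider, so it is open.
Try {Age, Genotype}:
  P1: blocked at fork node Age ∈ conditioning set.
  P2: blocked at fork node Age ∈ conditioning set.
  P3: blocked at fork node Age ∈ conditioning set.
  P4: blocked at fork node Age ∈ conditioning set.
  P5: blocked at chain node Genotype ∈ conditioning set.
  P6: blocked at fork node Genotype ∈ conditioning set.
  P7: blocked at fork node Genotype ∈ conditioning set.
{Age, Genotype} contains no descendant of Exercise and blocks every backdoor path.
Every element of {Age, Genotype} is needed (dropping Age leaves P4 open; dropping Genotype leaves P6 open), so no proper subset is valid.
Among all size-2 subsets of the eligible variables, only {Age, Genotype} blocks every backdoor path, so it is the unique smallest valid adjustment set.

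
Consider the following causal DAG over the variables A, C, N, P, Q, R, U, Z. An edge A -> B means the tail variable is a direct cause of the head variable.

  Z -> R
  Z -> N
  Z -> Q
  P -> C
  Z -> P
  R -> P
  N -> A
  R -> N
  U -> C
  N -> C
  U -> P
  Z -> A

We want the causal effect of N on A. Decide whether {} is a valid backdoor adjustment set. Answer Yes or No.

Backdoor paths from N to A (paths whose first edge points into N):
  P1: N <- Z -> A
  P2: N <- R <- Z -> A
  P3: N <- R -> P <- Z -> A
Condition 1 (no descendant of N in the set): holds — descendants of N are {A, C}; none are in {}.
Condition 2 (every backdoor path blocked by {}):
  P1: open — no interior node is in the conditioning set.
  P2: open — no interior node is in the conditioning set.
  P3: blocked at collider P (neither it nor any descendant is in the conditioning set).
{} does not satisfy the backdoor criterion.

No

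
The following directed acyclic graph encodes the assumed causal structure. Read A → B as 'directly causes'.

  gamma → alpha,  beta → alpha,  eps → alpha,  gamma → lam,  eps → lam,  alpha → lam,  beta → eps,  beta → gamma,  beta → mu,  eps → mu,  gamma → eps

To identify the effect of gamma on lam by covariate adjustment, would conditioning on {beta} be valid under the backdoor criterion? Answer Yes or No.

Yes

Backdoor paths from gamma to lam (paths whose first edge points into gamma):
  P1: gamma <- beta -> eps -> alpha -> lam
  P2: gamma <- beta -> eps -> lam
  P3: gamma <- beta -> alpha <- eps -> lam
  P4: gamma <- beta -> alpha -> lam
  P5: gamma <- beta -> mu <- eps -> alpha -> lam
  P6: gamma <- beta -> mu <- eps -> lam
Condition 1 (no descendant of gamma in the set): holds — descendants of gamma are {alpha, eps, lam, mu}; none are in {beta}.
Condition 2 (every backdoor path blocked by {beta}):
  P1: blocked at fork node beta ∈ conditioning set.
  P2: blocked at fork node beta ∈ conditioning set.
  P3: blocked at fork node beta ∈ conditioning set.
  P4: blocked at fork node beta ∈ conditioning set.
  P5: blocked at fork node beta ∈ conditioning set.
  P6: blocked at fork node beta ∈ conditioning set.
{beta} satisfies the backdoor criterion.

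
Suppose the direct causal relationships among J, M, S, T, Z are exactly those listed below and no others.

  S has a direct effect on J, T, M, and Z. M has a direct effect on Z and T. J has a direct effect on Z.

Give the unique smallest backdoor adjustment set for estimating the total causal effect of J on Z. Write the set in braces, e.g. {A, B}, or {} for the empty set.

{S}

Variables eligible for adjustment (non-descendants of J, excluding J and Z): {M, S, T}.
Backdoor paths from J to Z:
  P1: J <- S -> M -> Z
  P2: J <- S -> Z
  P3: J <- S -> T <- M -> Z
The empty set is not sufficient: P1 (J <- S -> M -> Z) has no collider blocking it and no conditioned non-collider, so it is open.
Try {S}:
  P1: blocked at fork node S ∈ conditioning set.
  P2: blocked at fork node S ∈ conditioning set.
  P3: blocked at fork node S ∈ conditioning set.
{S} contains no descendant of J and blocks every backdoor path.
No other singleton works — e.g. {M} leaves P2 open — so {S} is the unique smallest valid adjustment set.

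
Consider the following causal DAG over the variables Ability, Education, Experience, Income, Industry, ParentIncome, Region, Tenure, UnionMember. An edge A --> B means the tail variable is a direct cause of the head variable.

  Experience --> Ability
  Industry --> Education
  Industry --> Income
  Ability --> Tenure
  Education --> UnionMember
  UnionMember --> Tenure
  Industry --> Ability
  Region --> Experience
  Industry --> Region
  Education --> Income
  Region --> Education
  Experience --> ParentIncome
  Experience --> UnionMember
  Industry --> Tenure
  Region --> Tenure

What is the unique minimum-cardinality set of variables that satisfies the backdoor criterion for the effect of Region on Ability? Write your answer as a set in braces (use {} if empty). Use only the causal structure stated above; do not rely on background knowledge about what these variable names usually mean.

Variables eligible for adjustment (non-descendants of Region, excluding Region and Ability): {Industry}.
Backdoor paths from Region to Ability:
  P1: Region <- Industry -> Ability
  P2: Region <- Industry -> Education -> UnionMember <- Experience -> Ability
  P3: Region <- Industry -> Education -> UnionMember -> Tenure <- Ability
  P4: Region <- Industry -> Tenure <- Ability
  P5: Region <- Industry -> Tenure <- UnionMember <- Experience -> Ability
  P6: Region <- Industry -> Income <- Education -> UnionMember <- Experience -> Ability
  P7: Region <- Industry -> Income <- Education -> UnionMember -> Tenure <- Ability
The empty set is not sufficient: P1 (Region <- Industry -> Ability) has no collider blocking it and no conditioned non-collider, so it is open.
Try {Industry}:
  P1: blocked at fork node Industry ∈ conditioning set.
  P2: blocked at fork node Industry ∈ conditioning set.
  P3: blocked at fork node Industry ∈ conditioning set.
  P4: blocked at fork node Industry ∈ conditioning set.
  P5: blocked at fork node Industry ∈ conditioning set.
  P6: blocked at fork node Industry ∈ conditioning set.
  P7: blocked at fork node Industry ∈ conditioning set.
{Industry} contains no descendant of Region and blocks every backdoor path.
{Industry} is the unique smallest valid adjustment set.

{Industry}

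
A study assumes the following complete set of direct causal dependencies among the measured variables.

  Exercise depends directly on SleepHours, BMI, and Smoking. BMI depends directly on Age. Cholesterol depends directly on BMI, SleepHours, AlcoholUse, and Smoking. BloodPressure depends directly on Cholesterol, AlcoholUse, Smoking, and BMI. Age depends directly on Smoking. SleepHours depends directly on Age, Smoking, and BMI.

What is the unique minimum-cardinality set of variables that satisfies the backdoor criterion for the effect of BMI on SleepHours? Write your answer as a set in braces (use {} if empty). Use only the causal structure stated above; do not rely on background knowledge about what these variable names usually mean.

Variables eligible for adjustment (non-descendants of BMI, excluding BMI and SleepHours): {Age, AlcoholUse, Smoking}.
Backdoor paths from BMI to SleepHours:
  P1: BMI <- Age <- Smoking -> SleepHours
  P2: BMI <- Age <- Smoking -> Exercise <- SleepHours
  P3: BMI <- Age <- Smoking -> Cholesterol <- SleepHours
  P4: BMI <- Age <- Smoking -> BloodPressure <- AlcoholUse -> Cholesterol <- SleepHours
  P5: BMI <- Age <- Smoking -> BloodPressure <- Cholesterol <- SleepHours
  P6: BMI <- Age -> SleepHours
The empty set is not sufficient: P1 (BMI <- Age <- Smoking -> SleepHours) has no collider blocking it and no conditioned non-collider, so it is open.
Try {Age}:
  P1: blocked at chain node Age ∈ conditioning set.
  P2: blocked at chain node Age ∈ conditioning set.
  P3: blocked at chain node Age ∈ conditioning set.
  P4: blocked at chain node Age ∈ conditioning set.
  P5: blocked at chain node Age ∈ conditioning set.
  P6: blocked at fork node Age ∈ conditioning set.
{Age} contains no descendant of BMI and blocks every backdoor path.
No other singleton works — e.g. {Smoking} leaves P6 open — so {Age} is the unique smallest valid adjustment set.

{Age}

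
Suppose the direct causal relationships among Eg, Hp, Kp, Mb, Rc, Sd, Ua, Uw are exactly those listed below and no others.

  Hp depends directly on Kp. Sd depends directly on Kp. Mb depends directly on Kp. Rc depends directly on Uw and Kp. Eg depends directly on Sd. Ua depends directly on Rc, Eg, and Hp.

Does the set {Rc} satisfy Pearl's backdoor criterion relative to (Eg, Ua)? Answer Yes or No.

Backdoor paths from Eg to Ua (paths whose first edge points into Eg):
  P1: Eg <- Sd <- Kp -> Rc -> Ua
  P2: Eg <- Sd <- Kp -> Hp -> Ua
Condition 1 (no descendant of Eg in the set): holds — descendants of Eg are {Ua}; none are in {Rc}.
Condition 2 (every backdoor path blocked by {Rc}):
  P1: blocked at chain node Rc ∈ conditioning set.
  P2: open — no interior node is in the conditioning set.
{Rc} does not satisfy the backdoor criterion.

No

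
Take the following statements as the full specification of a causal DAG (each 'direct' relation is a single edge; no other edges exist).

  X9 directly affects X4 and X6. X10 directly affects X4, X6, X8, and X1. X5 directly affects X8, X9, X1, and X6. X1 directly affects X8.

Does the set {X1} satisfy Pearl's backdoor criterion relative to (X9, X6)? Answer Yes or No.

No

Backdoor paths from X9 to X6 (paths whose first edge points into X9):
  P1: X9 <- X5 -> X6
  P2: X9 <- X5 -> X1 <- X10 -> X6
  P3: X9 <- X5 -> X1 -> X8 <- X10 -> X6
  P4: X9 <- X5 -> X8 <- X10 -> X6
  P5: X9 <- X5 -> X8 <- X1 <- X10 -> X6
Condition 1 (no descendant of X9 in the set): holds — descendants of X9 are {X4, X6}; none are in {X1}.
Condition 2 (every backdoor path blocked by {X1}):
  P1: open — no interior node is in the conditioning set.
  P2: open — collider(s) X1 are conditioned on (or have a conditioned descendant) and no non-collider on the path is in the set.
  P3: blocked at chain node X1 ∈ conditioning set.
  P4: blocked at collider X8 (neither it nor any descendant is in the conditioning set).
  P5: blocked at collider X8 (neither it nor any descendant is in the conditioning set).
{X1} does not satisfy the backdoor criterion.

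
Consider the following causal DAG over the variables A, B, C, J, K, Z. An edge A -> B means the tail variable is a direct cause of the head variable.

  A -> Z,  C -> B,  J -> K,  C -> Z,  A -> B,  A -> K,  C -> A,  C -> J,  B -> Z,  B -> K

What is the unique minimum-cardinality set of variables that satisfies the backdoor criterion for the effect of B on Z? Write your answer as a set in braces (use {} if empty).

{A, C}

Variables eligible for adjustment (non-descendants of B, excluding B and Z): {A, C, J}.
Backdoor paths from B to Z:
  P1: B <- C -> A -> Z
  P2: B <- C -> Z
  P3: B <- C -> J -> K <- A -> Z
  P4: B <- A <- C -> Z
  P5: B <- A -> Z
  P6: B <- A -> K <- J <- C -> Z
The empty set is not sufficient: P1 (B <- C -> A -> Z) has no collider blocking it and no conditioned non-collider, so it is open.
Try {A, C}:
  P1: blocked at fork node C ∈ conditioning set.
  P2: blocked at fork node C ∈ conditioning set.
  P3: blocked at fork node C ∈ conditioning set.
  P4: blocked at chain node A ∈ conditioning set.
  P5: blocked at fork node A ∈ conditioning set.
  P6: blocked at fork node A ∈ conditioning set.
{A, C} contains no descendant of B and blocks every backdoor path.
Every element of {A, C} is needed (dropping A leaves P5 open; dropping C leaves P2 open), so no proper subset is valid.
Among all size-2 subsets of the eligible variables, only {A, C} blocks every backdoor path, so it is the unique smallest valid adjustment set.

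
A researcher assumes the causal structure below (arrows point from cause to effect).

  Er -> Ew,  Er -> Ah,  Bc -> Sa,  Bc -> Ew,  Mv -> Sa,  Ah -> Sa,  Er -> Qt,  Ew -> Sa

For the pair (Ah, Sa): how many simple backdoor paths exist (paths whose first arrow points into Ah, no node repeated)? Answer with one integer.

A backdoor path from Ah to Sa is any simple undirected path whose first edge points into Ah (i.e. leaves Ah via a parent).
Parents of Ah: {Er}.
Enumerating:
  P1: Ah <- Er -> Ew <- Bc -> Sa
  P2: Ah <- Er -> Ew -> Sa
That exhausts the simple backdoor paths. Count: 2.

2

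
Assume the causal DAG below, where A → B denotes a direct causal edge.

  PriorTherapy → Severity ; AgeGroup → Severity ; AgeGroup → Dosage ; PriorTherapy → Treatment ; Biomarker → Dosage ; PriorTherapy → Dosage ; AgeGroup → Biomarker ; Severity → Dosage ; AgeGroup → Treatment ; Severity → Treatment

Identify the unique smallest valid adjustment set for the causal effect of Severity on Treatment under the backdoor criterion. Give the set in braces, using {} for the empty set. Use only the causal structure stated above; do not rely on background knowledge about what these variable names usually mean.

{AgeGroup, PriorTherapy}

Variables eligible for adjustment (non-descendants of Severity, excluding Severity and Treatment): {AgeGroup, Biomarker, PriorTherapy}.
Backdoor paths from Severity to Treatment:
  P1: Severity <- AgeGroup -> Treatment
  P2: Severity <- AgeGroup -> Biomarker -> Dosage <- PriorTherapy -> Treatment
  P3: Severity <- AgeGroup -> Dosage <- PriorTherapy -> Treatment
  P4: Severity <- PriorTherapy -> Treatment
  P5: Severity <- PriorTherapy -> Dosage <- AgeGroup -> Treatment
  P6: Severity <- PriorTherapy -> Dosage <- Biomarker <- AgeGroup -> Treatment
The empty set is not sufficient: P1 (Severity <- AgeGroup -> Treatment) has no collider blocking it and no conditioned non-collider, so it is open.
Try {AgeGroup, PriorTherapy}:
  P1: blocked at fork node AgeGroup ∈ conditioning set.
  P2: blocked at fork node AgeGroup ∈ conditioning set.
  P3: blocked at fork node AgeGroup ∈ conditioning set.
  P4: blocked at fork node PriorTherapy ∈ conditioning set.
  P5: blocked at fork node PriorTherapy ∈ conditioning set.
  P6: blocked at fork node PriorTherapy ∈ conditioning set.
{AgeGroup, PriorTherapy} contains no descendant of Severity and blocks every backdoor path.
Every element of {AgeGroup, PriorTherapy} is needed (dropping AgeGroup leaves P1 open; dropping PriorTherapy leaves P4 open), so no proper subset is valid.
Among all size-2 subsets of the eligible variables, only {AgeGroup, PriorTherapy} blocks every backdoor path, so it is the unique smallest valid adjustment set.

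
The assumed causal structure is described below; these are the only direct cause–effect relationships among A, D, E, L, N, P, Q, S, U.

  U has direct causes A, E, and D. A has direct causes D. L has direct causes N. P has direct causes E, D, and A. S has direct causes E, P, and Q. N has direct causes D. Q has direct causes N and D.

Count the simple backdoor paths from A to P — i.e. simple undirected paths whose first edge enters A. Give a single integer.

A backdoor path from A to P is any simple undirected path whose first edge points into A (i.e. leaves A via a parent).
Parents of A: {D}.
Enumerating:
  P1: A <- D -> N -> Q -> S <- E -> P
  P2: A <- D -> N -> Q -> S <- P
  P3: A <- D -> P
  P4: A <- D -> Q -> S <- E -> P
  P5: A <- D -> Q -> S <- P
  P6: A <- D -> U <- E -> P
  P7: A <- D -> U <- E -> S <- P
That exhausts the simple backdoor paths. Count: 7.

7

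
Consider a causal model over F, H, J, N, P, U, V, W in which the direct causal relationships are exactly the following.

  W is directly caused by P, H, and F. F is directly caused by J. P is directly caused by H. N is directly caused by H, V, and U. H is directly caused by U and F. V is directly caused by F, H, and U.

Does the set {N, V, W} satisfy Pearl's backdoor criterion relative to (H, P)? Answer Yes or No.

Backdoor paths from H to P (paths whose first edge points into H):
  P1: H <- F -> W <- P
  P2: H <- U -> V <- F -> W <- P
  P3: H <- U -> N <- V <- F -> W <- P
Condition 1 (no descendant of H in the set): FAILS — N, V, and W are descendants of H.
Condition 2 (every backdoor path blocked by {N, V, W}):
  P1: open — collider(s) W are conditioned on (or have a conditioned descendant) and no non-collider on the path is in the set.
  P2: open — collider(s) V, W are conditioned on (or have a conditioned descendant) and no non-collider on the path is in the set.
  P3: blocked at chain node V ∈ conditioning set.
{N, V, W} does not satisfy the backdoor criterion.

No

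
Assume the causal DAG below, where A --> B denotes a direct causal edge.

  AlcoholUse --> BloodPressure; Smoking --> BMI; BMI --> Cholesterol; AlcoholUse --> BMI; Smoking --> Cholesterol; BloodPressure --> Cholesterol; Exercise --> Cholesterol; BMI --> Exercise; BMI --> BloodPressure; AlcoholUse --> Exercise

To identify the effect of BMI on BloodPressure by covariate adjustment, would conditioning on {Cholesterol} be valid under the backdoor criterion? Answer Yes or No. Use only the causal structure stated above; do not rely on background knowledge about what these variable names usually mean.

No

Backdoor paths from BMI to BloodPressure (paths whose first edge points into BMI):
  P1: BMI <- AlcoholUse -> Exercise -> Cholesterol <- BloodPressure
  P2: BMI <- AlcoholUse -> BloodPressure
  P3: BMI <- Smoking -> Cholesterol <- Exercise <- AlcoholUse -> BloodPressure
  P4: BMI <- Smoking -> Cholesterol <- BloodPressure
Condition 1 (no descendant of BMI in the set): FAILS — Cholesterol is a descendant of BMI.
Condition 2 (every backdoor path blocked by {Cholesterol}):
  P1: open — collider(s) Cholesterol are conditioned on (or have a conditioned descendant) and no non-collider on the path is in the set.
  P2: open — no interior node is in the conditioning set.
  P3: open — collider(s) Cholesterol are conditioned on (or have a conditioned descendant) and no non-collider on the path is in the set.
  P4: open — collider(s) Cholesterol are conditioned on (or have a conditioned descendant) and no non-collider on the path is in the set.
{Cholesterol} does not satisfy the backdoor criterion.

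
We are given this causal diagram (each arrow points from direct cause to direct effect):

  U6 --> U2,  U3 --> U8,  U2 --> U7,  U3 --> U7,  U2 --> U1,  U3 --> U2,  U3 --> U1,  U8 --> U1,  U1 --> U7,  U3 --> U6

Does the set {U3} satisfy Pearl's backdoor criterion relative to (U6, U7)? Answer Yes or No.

Yes

Backdoor paths from U6 to U7 (paths whose first edge points into U6):
  P1: U6 <- U3 -> U2 -> U1 -> U7
  P2: U6 <- U3 -> U2 -> U7
  P3: U6 <- U3 -> U8 -> U1 <- U2 -> U7
  P4: U6 <- U3 -> U8 -> U1 -> U7
  P5: U6 <- U3 -> U1 <- U2 -> U7
  P6: U6 <- U3 -> U1 -> U7
  P7: U6 <- U3 -> U7
Condition 1 (no descendant of U6 in the set): holds — descendants of U6 are {U1, U2, U7}; none are in {U3}.
Condition 2 (every backdoor path blocked by {U3}):
  P1: blocked at fork node U3 ∈ conditioning set.
  P2: blocked at fork node U3 ∈ conditioning set.
  P3: blocked at fork node U3 ∈ conditioning set.
  P4: blocked at fork node U3 ∈ conditioning set.
  P5: blocked at fork node U3 ∈ conditioning set.
  P6: blocked at fork node U3 ∈ conditioning set.
  P7: blocked at fork node U3 ∈ conditioning set.
{U3} satisfies the backdoor criterion.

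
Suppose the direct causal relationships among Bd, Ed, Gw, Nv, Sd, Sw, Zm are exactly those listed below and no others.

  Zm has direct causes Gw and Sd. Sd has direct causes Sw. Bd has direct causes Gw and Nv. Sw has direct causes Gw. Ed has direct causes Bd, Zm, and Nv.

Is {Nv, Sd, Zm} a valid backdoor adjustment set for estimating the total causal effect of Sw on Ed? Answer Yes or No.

Backdoor paths from Sw to Ed (paths whose first edge points into Sw):
  P1: Sw <- Gw -> Bd <- Nv -> Ed
  P2: Sw <- Gw -> Bd -> Ed
  P3: Sw <- Gw -> Zm -> Ed
Condition 1 (no descendant of Sw in the set): FAILS — Sd and Zm are descendants of Sw.
Condition 2 (every backdoor path blocked by {Nv, Sd, Zm}):
  P1: blocked at collider Bd (neither it nor any descendant is in the conditioning set).
  P2: open — no interior node is in the conditioning set.
  P3: blocked at chain node Zm ∈ conditioning set.
{Nv, Sd, Zm} does not satisfy the backdoor criterion.

No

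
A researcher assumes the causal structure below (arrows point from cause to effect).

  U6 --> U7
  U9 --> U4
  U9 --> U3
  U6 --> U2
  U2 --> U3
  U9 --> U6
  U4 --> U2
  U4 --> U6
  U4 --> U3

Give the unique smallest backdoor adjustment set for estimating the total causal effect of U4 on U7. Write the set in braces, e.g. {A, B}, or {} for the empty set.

{U9}

Variables eligible for adjustment (non-descendants of U4, excluding U4 and U7): {U9}.
Backdoor paths from U4 to U7:
  P1: U4 <- U9 -> U6 -> U7
  P2: U4 <- U9 -> U3 <- U2 <- U6 -> U7
The empty set is not sufficient: P1 (U4 <- U9 -> U6 -> U7) has no collider blocking it and no conditioned non-collider, so it is open.
Try {U9}:
  P1: blocked at fork node U9 ∈ conditioning set.
  P2: blocked at fork node U9 ∈ conditioning set.
{U9} contains no descendant of U4 and blocks every backdoor path.
{U9} is the unique smallest valid adjustment set.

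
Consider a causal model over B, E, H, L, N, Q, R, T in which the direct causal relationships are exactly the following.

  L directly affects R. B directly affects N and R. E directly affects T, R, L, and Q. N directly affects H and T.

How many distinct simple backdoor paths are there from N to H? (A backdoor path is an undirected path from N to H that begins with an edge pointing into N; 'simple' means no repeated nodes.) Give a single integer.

0

A backdoor path from N to H is any simple undirected path whose first edge points into N (i.e. leaves N via a parent).
Parents of N: {B}.
No simple path from any parent of N reaches H without revisiting N, so there are no backdoor paths.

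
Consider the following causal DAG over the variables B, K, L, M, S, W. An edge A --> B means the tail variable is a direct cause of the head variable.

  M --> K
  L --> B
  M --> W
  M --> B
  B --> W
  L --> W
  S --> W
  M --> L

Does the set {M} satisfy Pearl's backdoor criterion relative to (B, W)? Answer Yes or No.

Backdoor paths from B to W (paths whose first edge points into B):
  P1: B <- M -> L -> W
  P2: B <- M -> W
  P3: B <- L <- M -> W
  P4: B <- L -> W
Condition 1 (no descendant of B in the set): holds — descendants of B are {W}; none are in {M}.
Condition 2 (every backdoor path blocked by {M}):
  P1: blocked at fork node M ∈ conditioning set.
  P2: blocked at fork node M ∈ conditioning set.
  P3: blocked at fork node M ∈ conditioning set.
  P4: open — no interior node is in the conditioning set.
{M} does not satisfy the backdoor criterion.

No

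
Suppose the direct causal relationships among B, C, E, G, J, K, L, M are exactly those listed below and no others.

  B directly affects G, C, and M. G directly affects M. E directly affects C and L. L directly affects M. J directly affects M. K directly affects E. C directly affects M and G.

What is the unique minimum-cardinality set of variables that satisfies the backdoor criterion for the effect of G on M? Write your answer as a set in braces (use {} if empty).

{B, C}

Variables eligible for adjustment (non-descendants of G, excluding G and M): {B, C, E, J, K, L}.
Backdoor paths from G to M:
  P1: G <- B -> C <- E -> L -> M
  P2: G <- B -> C -> M
  P3: G <- B -> M
  P4: G <- C <- B -> M
  P5: G <- C <- E -> L -> M
  P6: G <- C -> M
The empty set is not sufficient: P2 (G <- B -> C -> M) has no collider blocking it and no conditioned non-collider, so it is open.
Try {B, C}:
  P1: blocked at fork node B ∈ conditioning set.
  P2: blocked at fork node B ∈ conditioning set.
  P3: blocked at fork node B ∈ conditioning set.
  P4: blocked at chain node C ∈ conditioning set.
  P5: blocked at chain node C ∈ conditioning set.
  P6: blocked at fork node C ∈ conditioning set.
{B, C} contains no descendant of G and blocks every backdoor path.
Every element of {B, C} is needed (dropping B leaves P1 open; dropping C leaves P5 open), so no proper subset is valid.
Among all size-2 subsets of the eligible variables, only {B, C} blocks every backdoor path, so it is the unique smallest valid adjustment set.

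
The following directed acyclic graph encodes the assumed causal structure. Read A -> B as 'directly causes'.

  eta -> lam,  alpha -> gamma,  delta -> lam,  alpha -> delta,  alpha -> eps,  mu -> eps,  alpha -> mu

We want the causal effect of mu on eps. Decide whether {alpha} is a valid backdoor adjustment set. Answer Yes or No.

Yes

Backdoor paths from mu to eps (paths whose first edge points into mu):
  P1: mu <- alpha -> eps
Condition 1 (no descendant of mu in the set): holds — descendants of mu are {eps}; none are in {alpha}.
Condition 2 (every backdoor path blocked by {alpha}):
  P1: blocked at fork node alpha ∈ conditioning set.
{alpha} satisfies the backdoor criterion.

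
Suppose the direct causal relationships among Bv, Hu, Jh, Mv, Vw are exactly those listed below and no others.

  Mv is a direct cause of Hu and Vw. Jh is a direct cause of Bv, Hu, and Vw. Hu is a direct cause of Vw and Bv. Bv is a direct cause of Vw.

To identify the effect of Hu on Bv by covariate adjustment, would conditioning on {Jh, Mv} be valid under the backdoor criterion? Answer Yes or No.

Backdoor paths from Hu to Bv (paths whose first edge points into Hu):
  P1: Hu <- Mv -> Vw <- Jh -> Bv
  P2: Hu <- Mv -> Vw <- Bv
  P3: Hu <- Jh -> Bv
  P4: Hu <- Jh -> Vw <- Bv
Condition 1 (no descendant of Hu in the set): holds — descendants of Hu are {Bv, Vw}; none are in {Jh, Mv}.
Condition 2 (every backdoor path blocked by {Jh, Mv}):
  P1: blocked at fork node Mv ∈ conditioning set.
  P2: blocked at fork node Mv ∈ conditioning set.
  P3: blocked at fork node Jh ∈ conditioning set.
  P4: blocked at fork node Jh ∈ conditioning set.
{Jh, Mv} satisfies the backdoor criterion.

Yes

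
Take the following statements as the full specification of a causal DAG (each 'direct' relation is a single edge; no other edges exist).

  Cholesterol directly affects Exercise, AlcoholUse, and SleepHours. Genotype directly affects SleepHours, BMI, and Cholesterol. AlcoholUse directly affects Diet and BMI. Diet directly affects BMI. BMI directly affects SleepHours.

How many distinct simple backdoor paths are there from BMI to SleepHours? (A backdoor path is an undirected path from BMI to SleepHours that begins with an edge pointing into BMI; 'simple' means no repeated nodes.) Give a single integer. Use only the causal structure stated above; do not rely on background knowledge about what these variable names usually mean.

A backdoor path from BMI to SleepHours is any simple undirected path whose first edge points into BMI (i.e. leaves BMI via a parent).
Parents of BMI: {AlcoholUse, Diet, Genotype}.
Enumerating:
  P1: BMI <- Genotype -> Cholesterol -> SleepHours
  P2: BMI <- Genotype -> SleepHours
  P3: BMI <- AlcoholUse <- Cholesterol <- Genotype -> SleepHours
  P4: BMI <- AlcoholUse <- Cholesterol -> SleepHours
  P5: BMI <- Diet <- AlcoholUse <- Cholesterol <- Genotype -> SleepHours
  P6: BMI <- Diet <- AlcoholUse <- Cholesterol -> SleepHours
That exhausts the simple backdoor paths. Count: 6.

6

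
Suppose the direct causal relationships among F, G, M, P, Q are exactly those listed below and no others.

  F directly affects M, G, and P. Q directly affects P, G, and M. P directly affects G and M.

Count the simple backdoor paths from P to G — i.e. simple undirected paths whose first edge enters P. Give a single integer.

A backdoor path from P to G is any simple undirected path whose first edge points into P (i.e. leaves P via a parent).
Parents of P: {F, Q}.
Enumerating:
  P1: P <- Q -> M <- F -> G
  P2: P <- Q -> G
  P3: P <- F -> M <- Q -> G
  P4: P <- F -> G
That exhausts the simple backdoor paths. Count: 4.

4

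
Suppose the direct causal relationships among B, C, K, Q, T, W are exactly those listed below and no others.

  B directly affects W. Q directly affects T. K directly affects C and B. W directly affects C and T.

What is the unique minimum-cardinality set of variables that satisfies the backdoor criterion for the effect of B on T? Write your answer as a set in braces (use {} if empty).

{}

Variables eligible for adjustment (non-descendants of B, excluding B and T): {K, Q}.
Backdoor paths from B to T:
  P1: B <- K -> C <- W -> T
Each backdoor path contains an unconditioned collider, so every path is already blocked with the empty conditioning set:
  P1: blocked at collider C (neither it nor any descendant is in the conditioning set).
The empty set is therefore the unique smallest valid set.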